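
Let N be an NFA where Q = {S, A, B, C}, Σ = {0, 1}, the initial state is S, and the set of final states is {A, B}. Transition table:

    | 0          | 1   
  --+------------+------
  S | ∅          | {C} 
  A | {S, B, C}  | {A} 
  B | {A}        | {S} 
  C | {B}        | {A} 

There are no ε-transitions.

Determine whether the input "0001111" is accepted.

Start in {S}.
Read '0': S→∅; now ∅.
The set is empty and remains empty for the remaining 6 symbols.
The final set ∅ contains no accepting state.

No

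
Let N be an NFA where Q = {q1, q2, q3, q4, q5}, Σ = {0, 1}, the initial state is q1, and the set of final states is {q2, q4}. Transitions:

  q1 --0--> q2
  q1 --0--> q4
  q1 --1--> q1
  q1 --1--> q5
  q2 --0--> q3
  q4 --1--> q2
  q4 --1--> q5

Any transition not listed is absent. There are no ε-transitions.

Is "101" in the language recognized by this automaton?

Yes

Start in {q1}.
Read '1': {q1} → {q1, q5}.
Read '0': {q1, q5} → {q2, q4}.
Read '1': {q2, q4} → {q2, q5}.
The final set {q2, q5} contains the accepting state q2.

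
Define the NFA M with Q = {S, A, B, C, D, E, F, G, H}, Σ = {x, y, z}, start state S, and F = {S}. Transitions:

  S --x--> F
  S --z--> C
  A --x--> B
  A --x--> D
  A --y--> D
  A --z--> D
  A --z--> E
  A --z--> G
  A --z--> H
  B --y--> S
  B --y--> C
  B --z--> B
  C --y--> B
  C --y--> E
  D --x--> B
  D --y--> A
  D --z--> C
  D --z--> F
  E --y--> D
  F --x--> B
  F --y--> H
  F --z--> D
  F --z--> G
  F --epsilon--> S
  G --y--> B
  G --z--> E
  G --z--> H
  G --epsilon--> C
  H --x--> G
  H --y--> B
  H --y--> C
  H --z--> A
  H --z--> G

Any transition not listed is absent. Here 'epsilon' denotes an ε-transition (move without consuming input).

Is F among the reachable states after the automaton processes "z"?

Start in {S}.
Read 'z': S→{C}; now {C}.
State F is not in {C}.

No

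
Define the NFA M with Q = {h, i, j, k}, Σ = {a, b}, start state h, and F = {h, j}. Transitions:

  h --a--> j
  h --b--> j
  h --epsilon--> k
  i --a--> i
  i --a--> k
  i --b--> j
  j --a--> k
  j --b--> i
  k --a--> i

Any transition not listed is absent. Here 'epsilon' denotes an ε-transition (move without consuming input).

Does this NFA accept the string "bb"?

No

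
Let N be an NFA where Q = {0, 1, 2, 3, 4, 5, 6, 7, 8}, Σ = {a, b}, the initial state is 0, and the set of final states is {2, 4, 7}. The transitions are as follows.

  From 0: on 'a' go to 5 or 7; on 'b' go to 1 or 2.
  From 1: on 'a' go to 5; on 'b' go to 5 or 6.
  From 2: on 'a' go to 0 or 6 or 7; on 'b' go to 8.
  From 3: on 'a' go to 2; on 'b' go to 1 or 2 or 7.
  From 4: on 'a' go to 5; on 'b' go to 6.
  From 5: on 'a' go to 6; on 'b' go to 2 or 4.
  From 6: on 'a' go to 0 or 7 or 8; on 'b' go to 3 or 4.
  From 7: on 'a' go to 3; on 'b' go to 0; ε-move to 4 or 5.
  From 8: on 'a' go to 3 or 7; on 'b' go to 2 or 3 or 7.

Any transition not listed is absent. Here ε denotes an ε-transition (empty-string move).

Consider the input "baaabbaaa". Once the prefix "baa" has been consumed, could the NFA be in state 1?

No

Start in {0}.
Read 'b': 0→{1, 2}; now {1, 2}.
Read 'a': 1→{5}, 2→{0, 6, 7}; union {0, 5, 6, 7}; ε-closure = {0, 4, 5, 6, 7}.
Read 'a': 0→{5, 7}, 4→{5}, 5→{6}, 6→{0, 7, 8}, 7→{3}; union {0, 3, 5, 6, 7, 8}; ε-closure = {0, 3, 4, 5, 6, 7, 8}.
State 1 is not in {0, 3, 4, 5, 6, 7, 8}.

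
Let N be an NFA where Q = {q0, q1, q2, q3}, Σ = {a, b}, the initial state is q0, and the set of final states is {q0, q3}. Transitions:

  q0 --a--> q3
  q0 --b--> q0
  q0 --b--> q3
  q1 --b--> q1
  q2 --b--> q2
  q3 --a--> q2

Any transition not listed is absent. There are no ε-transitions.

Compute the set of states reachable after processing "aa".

Start in {q0}.
Read 'a': {q0} → {q3}.
Read 'a': {q3} → {q2}.

{q2}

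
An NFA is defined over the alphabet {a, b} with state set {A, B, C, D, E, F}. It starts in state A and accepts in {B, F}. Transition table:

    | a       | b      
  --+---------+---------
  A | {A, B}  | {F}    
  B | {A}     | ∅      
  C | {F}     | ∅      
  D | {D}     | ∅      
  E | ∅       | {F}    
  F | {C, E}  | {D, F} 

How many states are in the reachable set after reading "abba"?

Start in {A}.
Read 'a': {A} → {A, B}.
Read 'b': {A, B} → {F}.
Read 'b': {F} → {D, F}.
Read 'a': {D, F} → {C, D, E}.
That set has 3 states.

3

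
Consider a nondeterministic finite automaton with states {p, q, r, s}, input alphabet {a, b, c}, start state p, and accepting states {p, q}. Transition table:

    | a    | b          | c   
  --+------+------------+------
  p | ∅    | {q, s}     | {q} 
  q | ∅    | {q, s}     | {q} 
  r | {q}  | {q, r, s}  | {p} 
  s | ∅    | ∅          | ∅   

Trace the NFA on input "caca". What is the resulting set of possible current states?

Start in {p}.
Read 'c': p→{q}; now {q}.
Read 'a': q→∅; now ∅.
The set is empty and remains empty for the remaining 2 symbols.

∅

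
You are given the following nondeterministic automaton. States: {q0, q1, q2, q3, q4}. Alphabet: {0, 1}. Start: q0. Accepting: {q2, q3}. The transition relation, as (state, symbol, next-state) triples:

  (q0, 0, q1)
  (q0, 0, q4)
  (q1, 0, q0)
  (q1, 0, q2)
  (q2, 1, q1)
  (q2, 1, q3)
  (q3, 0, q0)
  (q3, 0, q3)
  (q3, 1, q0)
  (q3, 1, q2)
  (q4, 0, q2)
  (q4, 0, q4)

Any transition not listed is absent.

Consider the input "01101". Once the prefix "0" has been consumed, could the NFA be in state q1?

Start in {q0}.
Read '0': q0→{q1, q4}; now {q1, q4}.
State q1 is in {q1, q4}.

Yes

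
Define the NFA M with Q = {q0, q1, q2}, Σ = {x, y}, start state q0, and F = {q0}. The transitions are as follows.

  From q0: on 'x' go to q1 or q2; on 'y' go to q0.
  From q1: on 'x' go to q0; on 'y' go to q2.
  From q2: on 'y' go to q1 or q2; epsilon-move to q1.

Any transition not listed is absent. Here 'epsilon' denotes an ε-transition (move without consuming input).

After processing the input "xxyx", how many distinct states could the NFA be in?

2

Start in {q0}.
Read 'x': {q0} → {q1, q2}.
Read 'x': {q1, q2} → {q0}.
Read 'y': {q0} → {q0}.
Read 'x': {q0} → {q1, q2}.
That set has 2 states.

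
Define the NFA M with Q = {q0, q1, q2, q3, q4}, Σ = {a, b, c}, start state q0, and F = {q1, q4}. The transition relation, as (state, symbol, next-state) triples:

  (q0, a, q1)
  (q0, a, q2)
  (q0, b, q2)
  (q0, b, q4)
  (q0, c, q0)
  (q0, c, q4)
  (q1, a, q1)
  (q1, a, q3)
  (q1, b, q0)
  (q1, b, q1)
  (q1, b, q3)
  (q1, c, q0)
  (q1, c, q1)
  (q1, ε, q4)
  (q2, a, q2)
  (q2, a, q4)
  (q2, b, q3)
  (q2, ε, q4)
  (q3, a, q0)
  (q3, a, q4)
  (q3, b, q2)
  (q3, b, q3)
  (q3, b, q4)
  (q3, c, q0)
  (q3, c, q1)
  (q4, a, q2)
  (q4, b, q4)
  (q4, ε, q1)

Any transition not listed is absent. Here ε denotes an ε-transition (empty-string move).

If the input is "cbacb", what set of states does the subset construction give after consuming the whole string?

Start in {q0}.
Read 'c': q0→{q0, q4}; union {q0, q4}; ε-closure = {q0, q1, q4}.
Read 'b': q0→{q2, q4}, q1→{q0, q1, q3}, q4→{q4}; now {q0, q1, q2, q3, q4}.
Read 'a': q0→{q1, q2}, q1→{q1, q3}, q2→{q2, q4}, q3→{q0, q4}, q4→{q2}; now {q0, q1, q2, q3, q4}.
Read 'c': q0→{q0, q4}, q1→{q0, q1}, q2→∅, q3→{q0, q1}, q4→∅; now {q0, q1, q4}.
Read 'b': q0→{q2, q4}, q1→{q0, q1, q3}, q4→{q4}; now {q0, q1, q2, q3, q4}.

{q0, q1, q2, q3, q4}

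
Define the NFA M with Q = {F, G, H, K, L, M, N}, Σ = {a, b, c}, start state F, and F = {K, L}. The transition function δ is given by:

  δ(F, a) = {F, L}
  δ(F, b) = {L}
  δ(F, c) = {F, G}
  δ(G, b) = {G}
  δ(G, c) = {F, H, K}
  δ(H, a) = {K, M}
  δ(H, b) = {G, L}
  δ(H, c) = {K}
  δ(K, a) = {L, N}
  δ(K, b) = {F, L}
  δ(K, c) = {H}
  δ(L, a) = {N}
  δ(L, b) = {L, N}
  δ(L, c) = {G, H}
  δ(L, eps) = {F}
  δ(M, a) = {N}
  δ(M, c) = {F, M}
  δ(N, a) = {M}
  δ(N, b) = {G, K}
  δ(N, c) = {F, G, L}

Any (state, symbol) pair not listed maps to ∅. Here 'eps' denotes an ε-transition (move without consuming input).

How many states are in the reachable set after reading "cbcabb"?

5

Start in {F}.
Read 'c': F→{F, G}; now {F, G}.
Read 'b': F→{L}, G→{G}; union {G, L}; ε-closure = {F, G, L}.
Read 'c': F→{F, G}, G→{F, H, K}, L→{G, H}; now {F, G, H, K}.
Read 'a': F→{F, L}, G→∅, H→{K, M}, K→{L, N}; now {F, K, L, M, N}.
Read 'b': F→{L}, K→{F, L}, L→{L, N}, M→∅, N→{G, K}; now {F, G, K, L, N}.
Read 'b': F→{L}, G→{G}, K→{F, L}, L→{L, N}, N→{G, K}; now {F, G, K, L, N}.
That set has 5 states.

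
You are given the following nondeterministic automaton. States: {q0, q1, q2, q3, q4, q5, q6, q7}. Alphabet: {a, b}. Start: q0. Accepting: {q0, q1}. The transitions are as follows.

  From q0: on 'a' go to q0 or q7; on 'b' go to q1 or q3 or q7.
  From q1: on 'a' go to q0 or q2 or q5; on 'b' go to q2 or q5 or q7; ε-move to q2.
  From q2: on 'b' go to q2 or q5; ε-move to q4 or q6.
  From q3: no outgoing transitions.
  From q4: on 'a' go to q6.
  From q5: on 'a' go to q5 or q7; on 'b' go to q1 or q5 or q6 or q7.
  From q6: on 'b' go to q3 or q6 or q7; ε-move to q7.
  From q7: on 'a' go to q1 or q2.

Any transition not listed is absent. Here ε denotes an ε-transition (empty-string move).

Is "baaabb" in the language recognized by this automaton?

Start in {q0}.
Read 'b': q0→{q1, q3, q7}; union {q1, q3, q7}; ε-closure = {q1, q2, q3, q4, q6, q7}.
Read 'a': q1→{q0, q2, q5}, q2→∅, q3→∅, q4→{q6}, q6→∅, q7→{q1, q2}; union {q0, q1, q2, q5, q6}; ε-closure = {q0, q1, q2, q4, q5, q6, q7}.
Read 'a': q0→{q0, q7}, q1→{q0, q2, q5}, q2→∅, q4→{q6}, q5→{q5, q7}, q6→∅, q7→{q1, q2}; union {q0, q1, q2, q5, q6, q7}; ε-closure = {q0, q1, q2, q4, q5, q6, q7}.
Read 'a': q0→{q0, q7}, q1→{q0, q2, q5}, q2→∅, q4→{q6}, q5→{q5, q7}, q6→∅, q7→{q1, q2}; union {q0, q1, q2, q5, q6, q7}; ε-closure = {q0, q1, q2, q4, q5, q6, q7}.
Read 'b': q0→{q1, q3, q7}, q1→{q2, q5, q7}, q2→{q2, q5}, q4→∅, q5→{q1, q5, q6, q7}, q6→{q3, q6, q7}, q7→∅; union {q1, q2, q3, q5, q6, q7}; ε-closure = {q1, q2, q3, q4, q5, q6, q7}.
Read 'b': q1→{q2, q5, q7}, q2→{q2, q5}, q3→∅, q4→∅, q5→{q1, q5, q6, q7}, q6→{q3, q6, q7}, q7→∅; union {q1, q2, q3, q5, q6, q7}; ε-closure = {q1, q2, q3, q4, q5, q6, q7}.
The final set {q1, q2, q3, q4, q5, q6, q7} contains the accepting state q1.

Yes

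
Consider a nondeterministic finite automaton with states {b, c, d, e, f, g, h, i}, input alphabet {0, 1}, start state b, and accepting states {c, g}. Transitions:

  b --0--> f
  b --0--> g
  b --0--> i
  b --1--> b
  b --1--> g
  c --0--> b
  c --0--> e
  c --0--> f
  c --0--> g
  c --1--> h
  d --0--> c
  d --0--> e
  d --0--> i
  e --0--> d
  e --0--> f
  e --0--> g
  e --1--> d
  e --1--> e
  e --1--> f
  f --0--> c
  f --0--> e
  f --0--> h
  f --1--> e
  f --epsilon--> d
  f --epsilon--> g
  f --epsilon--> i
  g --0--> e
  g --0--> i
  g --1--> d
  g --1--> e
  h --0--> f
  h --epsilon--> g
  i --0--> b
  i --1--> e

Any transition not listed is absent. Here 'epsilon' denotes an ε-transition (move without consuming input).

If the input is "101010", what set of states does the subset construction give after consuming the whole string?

Start in {b}.
Read '1': {b} → {b, g}.
Read '0': {b, g} → {d, e, f, g, i}.
Read '1': {d, e, f, g, i} → {d, e, f, g, i}.
Read '0': {d, e, f, g, i} → {b, c, d, e, f, g, h, i}.
Read '1': {b, c, d, e, f, g, h, i} → {b, d, e, f, g, h, i}.
Read '0': {b, d, e, f, g, h, i} → {b, c, d, e, f, g, h, i}.

{b, c, d, e, f, g, h, i}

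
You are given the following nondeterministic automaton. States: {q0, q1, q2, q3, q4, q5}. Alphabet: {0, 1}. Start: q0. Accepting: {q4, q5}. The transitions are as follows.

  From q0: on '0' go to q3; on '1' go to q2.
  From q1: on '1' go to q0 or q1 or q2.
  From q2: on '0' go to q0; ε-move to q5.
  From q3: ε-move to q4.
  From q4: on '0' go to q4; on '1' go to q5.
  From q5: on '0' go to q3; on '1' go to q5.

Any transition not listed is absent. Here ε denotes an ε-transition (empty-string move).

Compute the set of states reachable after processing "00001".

{q5}

Start in {q0}.
Read '0': {q0} → {q3, q4}.
Read '0': {q3, q4} → {q4}.
Read '0': {q4} → {q4}.
Read '0': {q4} → {q4}.
Read '1': {q4} → {q5}.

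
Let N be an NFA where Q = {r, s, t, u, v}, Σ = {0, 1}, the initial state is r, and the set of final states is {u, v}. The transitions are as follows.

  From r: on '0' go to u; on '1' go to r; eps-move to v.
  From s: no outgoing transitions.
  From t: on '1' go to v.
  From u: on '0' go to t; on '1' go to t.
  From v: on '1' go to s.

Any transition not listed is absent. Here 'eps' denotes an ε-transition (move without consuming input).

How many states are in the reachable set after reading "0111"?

1

Start: ε-closure({r}) = {r, v}.
Read '0': r→{u}, v→∅; now {u}.
Read '1': u→{t}; now {t}.
Read '1': t→{v}; now {v}.
Read '1': v→{s}; now {s}.
That set has 1 state.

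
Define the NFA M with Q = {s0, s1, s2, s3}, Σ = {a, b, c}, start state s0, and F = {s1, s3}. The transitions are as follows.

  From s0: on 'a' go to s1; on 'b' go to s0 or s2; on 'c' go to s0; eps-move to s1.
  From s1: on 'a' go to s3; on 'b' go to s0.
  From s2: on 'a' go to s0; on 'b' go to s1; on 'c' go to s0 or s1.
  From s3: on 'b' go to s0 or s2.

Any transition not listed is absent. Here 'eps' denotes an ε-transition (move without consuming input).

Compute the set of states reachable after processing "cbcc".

Start: ε-closure({s0}) = {s0, s1}.
Read 'c': s0→{s0}, s1→∅; union {s0}; ε-closure = {s0, s1}.
Read 'b': s0→{s0, s2}, s1→{s0}; union {s0, s2}; ε-closure = {s0, s1, s2}.
Read 'c': s0→{s0}, s1→∅, s2→{s0, s1}; now {s0, s1}.
Read 'c': s0→{s0}, s1→∅; union {s0}; ε-closure = {s0, s1}.

{s0, s1}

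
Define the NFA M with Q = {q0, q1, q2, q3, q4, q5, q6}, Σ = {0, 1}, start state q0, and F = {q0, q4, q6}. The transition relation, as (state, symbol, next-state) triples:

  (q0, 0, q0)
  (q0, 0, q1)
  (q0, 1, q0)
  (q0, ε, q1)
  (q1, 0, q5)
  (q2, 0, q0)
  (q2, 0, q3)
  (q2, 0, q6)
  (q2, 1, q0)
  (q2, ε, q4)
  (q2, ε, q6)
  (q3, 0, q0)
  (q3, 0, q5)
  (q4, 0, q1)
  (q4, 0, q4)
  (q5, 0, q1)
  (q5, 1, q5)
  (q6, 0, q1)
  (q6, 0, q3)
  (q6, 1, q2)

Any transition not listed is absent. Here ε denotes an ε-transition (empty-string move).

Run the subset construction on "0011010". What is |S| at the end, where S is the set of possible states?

Start: ε-closure({q0}) = {q0, q1}.
Read '0': {q0, q1} → {q0, q1, q5}.
Read '0': {q0, q1, q5} → {q0, q1, q5}.
Read '1': {q0, q1, q5} → {q0, q1, q5}.
Read '1': {q0, q1, q5} → {q0, q1, q5}.
Read '0': {q0, q1, q5} → {q0, q1, q5}.
Read '1': {q0, q1, q5} → {q0, q1, q5}.
Read '0': {q0, q1, q5} → {q0, q1, q5}.
That set has 3 states.

3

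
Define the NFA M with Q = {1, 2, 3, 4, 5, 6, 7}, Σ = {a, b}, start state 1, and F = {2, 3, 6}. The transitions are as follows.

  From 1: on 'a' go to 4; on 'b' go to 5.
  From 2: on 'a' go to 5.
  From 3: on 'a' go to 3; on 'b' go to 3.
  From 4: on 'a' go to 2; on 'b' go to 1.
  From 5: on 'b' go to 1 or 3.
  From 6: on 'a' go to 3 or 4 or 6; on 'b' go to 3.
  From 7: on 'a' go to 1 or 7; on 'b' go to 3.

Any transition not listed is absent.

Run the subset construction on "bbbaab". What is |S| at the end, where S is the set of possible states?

1

Start in {1}.
Read 'b': 1→{5}; now {5}.
Read 'b': 5→{1, 3}; now {1, 3}.
Read 'b': 1→{5}, 3→{3}; now {3, 5}.
Read 'a': 3→{3}, 5→∅; now {3}.
Read 'a': 3→{3}; now {3}.
Read 'b': 3→{3}; now {3}.
That set has 1 state.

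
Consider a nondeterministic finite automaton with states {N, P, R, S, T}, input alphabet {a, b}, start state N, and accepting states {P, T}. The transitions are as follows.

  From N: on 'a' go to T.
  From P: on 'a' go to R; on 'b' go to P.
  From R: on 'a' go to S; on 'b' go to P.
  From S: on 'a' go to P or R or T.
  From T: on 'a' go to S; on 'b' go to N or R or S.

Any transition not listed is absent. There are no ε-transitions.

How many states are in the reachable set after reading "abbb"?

Start in {N}.
Read 'a': N→{T}; now {T}.
Read 'b': T→{N, R, S}; now {N, R, S}.
Read 'b': N→∅, R→{P}, S→∅; now {P}.
Read 'b': P→{P}; now {P}.
That set has 1 state.

1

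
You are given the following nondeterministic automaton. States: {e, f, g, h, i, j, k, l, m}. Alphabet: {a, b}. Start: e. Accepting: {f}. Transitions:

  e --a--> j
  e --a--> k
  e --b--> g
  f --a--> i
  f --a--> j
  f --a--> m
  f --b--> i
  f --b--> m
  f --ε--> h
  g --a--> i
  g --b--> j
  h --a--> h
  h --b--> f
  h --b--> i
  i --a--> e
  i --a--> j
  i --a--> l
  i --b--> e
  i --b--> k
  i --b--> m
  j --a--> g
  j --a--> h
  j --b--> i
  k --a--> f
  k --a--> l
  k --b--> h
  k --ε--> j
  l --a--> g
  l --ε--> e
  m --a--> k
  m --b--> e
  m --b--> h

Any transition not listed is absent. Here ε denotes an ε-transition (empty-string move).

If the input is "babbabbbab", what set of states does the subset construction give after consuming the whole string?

{e, f, g, h, i, j, k, m}

Start in {e}.
Read 'b': {e} → {g}.
Read 'a': {g} → {i}.
Read 'b': {i} → {e, j, k, m}.
Read 'b': {e, j, k, m} → {e, g, h, i}.
Read 'a': {e, g, h, i} → {e, h, i, j, k, l}.
Read 'b': {e, h, i, j, k, l} → {e, f, g, h, i, j, k, m}.
Read 'b': {e, f, g, h, i, j, k, m} → {e, f, g, h, i, j, k, m}.
Read 'b': {e, f, g, h, i, j, k, m} → {e, f, g, h, i, j, k, m}.
Read 'a': {e, f, g, h, i, j, k, m} → {e, f, g, h, i, j, k, l, m}.
Read 'b': {e, f, g, h, i, j, k, l, m} → {e, f, g, h, i, j, k, m}.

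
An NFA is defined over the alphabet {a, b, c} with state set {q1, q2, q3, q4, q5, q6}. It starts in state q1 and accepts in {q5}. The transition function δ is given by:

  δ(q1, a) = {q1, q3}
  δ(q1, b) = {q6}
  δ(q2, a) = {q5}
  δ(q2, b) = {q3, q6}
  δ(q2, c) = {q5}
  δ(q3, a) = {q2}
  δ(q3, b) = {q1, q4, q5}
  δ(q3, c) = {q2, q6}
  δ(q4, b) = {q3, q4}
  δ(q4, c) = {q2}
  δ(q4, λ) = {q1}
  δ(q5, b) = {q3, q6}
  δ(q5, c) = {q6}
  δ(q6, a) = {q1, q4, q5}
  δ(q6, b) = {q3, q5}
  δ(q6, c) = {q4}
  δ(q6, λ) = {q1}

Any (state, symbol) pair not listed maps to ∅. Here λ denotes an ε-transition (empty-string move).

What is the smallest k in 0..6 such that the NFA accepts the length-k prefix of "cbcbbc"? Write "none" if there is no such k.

Start in {q1}.
Read 'c': {q1} → ∅.
The set is empty and remains empty for the remaining 5 symbols.
No reachable set along the way intersects F.

none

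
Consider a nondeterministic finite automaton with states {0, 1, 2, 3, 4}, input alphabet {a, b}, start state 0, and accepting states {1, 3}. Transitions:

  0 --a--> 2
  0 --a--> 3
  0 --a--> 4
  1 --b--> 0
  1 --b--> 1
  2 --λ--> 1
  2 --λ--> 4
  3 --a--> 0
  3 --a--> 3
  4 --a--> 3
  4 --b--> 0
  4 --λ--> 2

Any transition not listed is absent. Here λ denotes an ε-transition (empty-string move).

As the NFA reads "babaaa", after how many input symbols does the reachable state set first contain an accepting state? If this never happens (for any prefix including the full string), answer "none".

none

Start in {0}.
Read 'b': {0} → ∅.
The set is empty and remains empty for the remaining 5 symbols.
No reachable set along the way intersects F.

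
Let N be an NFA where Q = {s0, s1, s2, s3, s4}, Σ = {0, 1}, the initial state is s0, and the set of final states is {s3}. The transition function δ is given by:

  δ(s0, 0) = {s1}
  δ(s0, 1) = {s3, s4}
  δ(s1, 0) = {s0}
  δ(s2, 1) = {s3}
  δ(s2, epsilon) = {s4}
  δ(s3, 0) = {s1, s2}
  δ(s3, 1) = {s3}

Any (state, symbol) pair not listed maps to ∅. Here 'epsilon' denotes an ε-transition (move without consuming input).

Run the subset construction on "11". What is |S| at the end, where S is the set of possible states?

Start in {s0}.
Read '1': {s0} → {s3, s4}.
Read '1': {s3, s4} → {s3}.
That set has 1 state.

1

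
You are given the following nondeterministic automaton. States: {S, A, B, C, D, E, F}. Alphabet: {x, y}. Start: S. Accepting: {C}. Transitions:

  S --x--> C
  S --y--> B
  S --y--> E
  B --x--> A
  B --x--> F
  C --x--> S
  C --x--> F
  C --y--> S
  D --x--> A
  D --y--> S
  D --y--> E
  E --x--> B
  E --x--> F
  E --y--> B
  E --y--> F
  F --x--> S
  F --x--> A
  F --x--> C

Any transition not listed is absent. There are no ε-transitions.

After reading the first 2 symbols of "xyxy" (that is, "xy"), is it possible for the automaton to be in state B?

Start in {S}.
Read 'x': {S} → {C}.
Read 'y': {C} → {S}.
State B is not in {S}.

No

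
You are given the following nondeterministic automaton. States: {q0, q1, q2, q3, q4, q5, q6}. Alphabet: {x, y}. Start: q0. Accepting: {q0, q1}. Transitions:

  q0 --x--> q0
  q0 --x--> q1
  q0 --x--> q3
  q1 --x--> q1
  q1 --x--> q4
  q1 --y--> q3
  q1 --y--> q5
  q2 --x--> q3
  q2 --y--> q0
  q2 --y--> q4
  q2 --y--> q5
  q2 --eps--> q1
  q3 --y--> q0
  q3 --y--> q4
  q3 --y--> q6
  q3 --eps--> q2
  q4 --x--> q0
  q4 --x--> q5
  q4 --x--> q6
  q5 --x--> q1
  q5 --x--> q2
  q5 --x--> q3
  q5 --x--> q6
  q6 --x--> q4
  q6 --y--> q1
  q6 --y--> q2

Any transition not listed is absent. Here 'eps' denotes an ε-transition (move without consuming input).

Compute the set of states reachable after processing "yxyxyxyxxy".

∅

Start in {q0}.
Read 'y': q0→∅; now ∅.
The set is empty and remains empty for the remaining 9 symbols.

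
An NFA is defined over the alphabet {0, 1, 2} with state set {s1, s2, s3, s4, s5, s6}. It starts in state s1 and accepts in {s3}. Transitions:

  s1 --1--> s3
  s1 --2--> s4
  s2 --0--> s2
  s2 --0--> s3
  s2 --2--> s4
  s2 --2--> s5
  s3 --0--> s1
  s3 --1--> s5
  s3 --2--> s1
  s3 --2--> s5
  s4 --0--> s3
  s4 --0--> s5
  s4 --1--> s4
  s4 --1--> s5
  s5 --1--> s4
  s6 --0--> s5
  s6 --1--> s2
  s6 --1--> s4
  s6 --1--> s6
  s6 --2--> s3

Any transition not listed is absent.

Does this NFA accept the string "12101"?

Start in {s1}.
Read '1': {s1} → {s3}.
Read '2': {s3} → {s1, s5}.
Read '1': {s1, s5} → {s3, s4}.
Read '0': {s3, s4} → {s1, s3, s5}.
Read '1': {s1, s3, s5} → {s3, s4, s5}.
The final set {s3, s4, s5} contains the accepting state s3.

Yes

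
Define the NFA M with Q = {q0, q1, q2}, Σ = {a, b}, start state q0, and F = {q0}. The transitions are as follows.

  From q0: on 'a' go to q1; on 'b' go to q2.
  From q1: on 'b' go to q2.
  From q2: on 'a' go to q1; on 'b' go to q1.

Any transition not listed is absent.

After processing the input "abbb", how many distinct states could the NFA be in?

Start in {q0}.
Read 'a': {q0} → {q1}.
Read 'b': {q1} → {q2}.
Read 'b': {q2} → {q1}.
Read 'b': {q1} → {q2}.
That set has 1 state.

1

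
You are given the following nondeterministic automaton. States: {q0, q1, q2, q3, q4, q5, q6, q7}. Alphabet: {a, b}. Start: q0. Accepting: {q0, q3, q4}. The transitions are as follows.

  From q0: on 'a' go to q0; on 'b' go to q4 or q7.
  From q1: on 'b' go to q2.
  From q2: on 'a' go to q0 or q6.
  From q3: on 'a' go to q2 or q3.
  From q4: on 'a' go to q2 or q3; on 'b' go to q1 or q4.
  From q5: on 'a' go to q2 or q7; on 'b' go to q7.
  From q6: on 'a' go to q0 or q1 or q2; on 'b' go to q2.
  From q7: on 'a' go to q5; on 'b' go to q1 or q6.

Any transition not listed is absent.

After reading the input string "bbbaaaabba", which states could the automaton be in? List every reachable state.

{q0, q1, q2, q3}

Start in {q0}.
Read 'b': q0→{q4, q7}; now {q4, q7}.
Read 'b': q4→{q1, q4}, q7→{q1, q6}; now {q1, q4, q6}.
Read 'b': q1→{q2}, q4→{q1, q4}, q6→{q2}; now {q1, q2, q4}.
Read 'a': q1→∅, q2→{q0, q6}, q4→{q2, q3}; now {q0, q2, q3, q6}.
Read 'a': q0→{q0}, q2→{q0, q6}, q3→{q2, q3}, q6→{q0, q1, q2}; now {q0, q1, q2, q3, q6}.
Read 'a': q0→{q0}, q1→∅, q2→{q0, q6}, q3→{q2, q3}, q6→{q0, q1, q2}; now {q0, q1, q2, q3, q6}.
Read 'a': q0→{q0}, q1→∅, q2→{q0, q6}, q3→{q2, q3}, q6→{q0, q1, q2}; now {q0, q1, q2, q3, q6}.
Read 'b': q0→{q4, q7}, q1→{q2}, q2→∅, q3→∅, q6→{q2}; now {q2, q4, q7}.
Read 'b': q2→∅, q4→{q1, q4}, q7→{q1, q6}; now {q1, q4, q6}.
Read 'a': q1→∅, q4→{q2, q3}, q6→{q0, q1, q2}; now {q0, q1, q2, q3}.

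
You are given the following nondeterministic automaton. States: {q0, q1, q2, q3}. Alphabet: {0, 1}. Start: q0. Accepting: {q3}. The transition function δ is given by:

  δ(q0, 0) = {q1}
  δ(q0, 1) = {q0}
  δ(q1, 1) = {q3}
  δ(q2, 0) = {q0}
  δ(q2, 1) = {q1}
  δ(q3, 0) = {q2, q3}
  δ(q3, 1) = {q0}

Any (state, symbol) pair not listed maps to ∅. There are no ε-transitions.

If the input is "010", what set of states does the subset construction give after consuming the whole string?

{q2, q3}

Start in {q0}.
Read '0': {q0} → {q1}.
Read '1': {q1} → {q3}.
Read '0': {q3} → {q2, q3}.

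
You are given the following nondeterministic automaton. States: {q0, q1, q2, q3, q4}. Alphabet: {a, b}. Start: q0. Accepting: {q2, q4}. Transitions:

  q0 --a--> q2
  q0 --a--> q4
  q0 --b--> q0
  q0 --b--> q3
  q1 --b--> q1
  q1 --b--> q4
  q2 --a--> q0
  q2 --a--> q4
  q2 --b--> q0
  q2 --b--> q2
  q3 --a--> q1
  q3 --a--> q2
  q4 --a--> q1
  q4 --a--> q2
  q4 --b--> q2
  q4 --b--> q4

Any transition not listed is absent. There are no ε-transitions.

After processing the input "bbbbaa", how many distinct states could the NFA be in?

Start in {q0}.
Read 'b': q0→{q0, q3}; now {q0, q3}.
Read 'b': q0→{q0, q3}, q3→∅; now {q0, q3}.
Read 'b': q0→{q0, q3}, q3→∅; now {q0, q3}.
Read 'b': q0→{q0, q3}, q3→∅; now {q0, q3}.
Read 'a': q0→{q2, q4}, q3→{q1, q2}; now {q1, q2, q4}.
Read 'a': q1→∅, q2→{q0, q4}, q4→{q1, q2}; now {q0, q1, q2, q4}.
That set has 4 states.

4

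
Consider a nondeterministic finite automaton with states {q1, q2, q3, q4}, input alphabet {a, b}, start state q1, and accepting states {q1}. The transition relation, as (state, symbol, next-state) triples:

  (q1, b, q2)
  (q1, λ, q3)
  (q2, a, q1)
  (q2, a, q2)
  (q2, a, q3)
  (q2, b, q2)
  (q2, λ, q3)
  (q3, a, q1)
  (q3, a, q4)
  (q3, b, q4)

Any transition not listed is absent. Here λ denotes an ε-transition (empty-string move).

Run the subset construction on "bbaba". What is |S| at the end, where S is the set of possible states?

4

Start: ε-closure({q1}) = {q1, q3}.
Read 'b': q1→{q2}, q3→{q4}; union {q2, q4}; ε-closure = {q2, q3, q4}.
Read 'b': q2→{q2}, q3→{q4}, q4→∅; union {q2, q4}; ε-closure = {q2, q3, q4}.
Read 'a': q2→{q1, q2, q3}, q3→{q1, q4}, q4→∅; now {q1, q2, q3, q4}.
Read 'b': q1→{q2}, q2→{q2}, q3→{q4}, q4→∅; union {q2, q4}; ε-closure = {q2, q3, q4}.
Read 'a': q2→{q1, q2, q3}, q3→{q1, q4}, q4→∅; now {q1, q2, q3, q4}.
That set has 4 states.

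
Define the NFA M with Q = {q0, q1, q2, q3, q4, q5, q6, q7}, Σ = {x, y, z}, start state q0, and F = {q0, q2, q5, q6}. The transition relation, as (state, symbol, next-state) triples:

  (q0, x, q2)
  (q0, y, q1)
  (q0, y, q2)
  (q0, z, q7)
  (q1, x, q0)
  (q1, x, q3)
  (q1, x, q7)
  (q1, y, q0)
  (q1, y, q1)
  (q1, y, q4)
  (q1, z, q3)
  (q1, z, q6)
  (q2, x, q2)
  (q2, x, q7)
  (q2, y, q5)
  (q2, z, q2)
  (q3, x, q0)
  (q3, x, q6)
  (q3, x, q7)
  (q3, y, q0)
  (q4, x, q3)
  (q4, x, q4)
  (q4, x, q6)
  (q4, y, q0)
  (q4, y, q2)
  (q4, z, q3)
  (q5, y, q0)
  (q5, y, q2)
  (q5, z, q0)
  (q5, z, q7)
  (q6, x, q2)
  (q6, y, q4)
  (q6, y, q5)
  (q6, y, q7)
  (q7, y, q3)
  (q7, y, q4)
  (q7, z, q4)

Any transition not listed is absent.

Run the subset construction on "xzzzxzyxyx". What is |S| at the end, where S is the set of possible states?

5

Start in {q0}.
Read 'x': q0→{q2}; now {q2}.
Read 'z': q2→{q2}; now {q2}.
Read 'z': q2→{q2}; now {q2}.
Read 'z': q2→{q2}; now {q2}.
Read 'x': q2→{q2, q7}; now {q2, q7}.
Read 'z': q2→{q2}, q7→{q4}; now {q2, q4}.
Read 'y': q2→{q5}, q4→{q0, q2}; now {q0, q2, q5}.
Read 'x': q0→{q2}, q2→{q2, q7}, q5→∅; now {q2, q7}.
Read 'y': q2→{q5}, q7→{q3, q4}; now {q3, q4, q5}.
Read 'x': q3→{q0, q6, q7}, q4→{q3, q4, q6}, q5→∅; now {q0, q3, q4, q6, q7}.
That set has 5 states.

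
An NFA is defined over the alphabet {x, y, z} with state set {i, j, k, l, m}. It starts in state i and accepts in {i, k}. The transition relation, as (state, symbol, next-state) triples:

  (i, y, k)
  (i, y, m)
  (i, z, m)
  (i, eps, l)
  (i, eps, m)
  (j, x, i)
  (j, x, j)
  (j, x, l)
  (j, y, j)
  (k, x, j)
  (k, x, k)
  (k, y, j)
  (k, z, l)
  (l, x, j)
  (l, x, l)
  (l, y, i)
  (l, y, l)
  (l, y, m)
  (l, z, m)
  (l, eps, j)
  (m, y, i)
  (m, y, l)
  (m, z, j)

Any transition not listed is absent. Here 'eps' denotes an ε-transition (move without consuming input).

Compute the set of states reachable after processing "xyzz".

Start: ε-closure({i}) = {i, j, l, m}.
Read 'x': {i, j, l, m} → {i, j, l, m}.
Read 'y': {i, j, l, m} → {i, j, k, l, m}.
Read 'z': {i, j, k, l, m} → {j, l, m}.
Read 'z': {j, l, m} → {j, m}.

{j, m}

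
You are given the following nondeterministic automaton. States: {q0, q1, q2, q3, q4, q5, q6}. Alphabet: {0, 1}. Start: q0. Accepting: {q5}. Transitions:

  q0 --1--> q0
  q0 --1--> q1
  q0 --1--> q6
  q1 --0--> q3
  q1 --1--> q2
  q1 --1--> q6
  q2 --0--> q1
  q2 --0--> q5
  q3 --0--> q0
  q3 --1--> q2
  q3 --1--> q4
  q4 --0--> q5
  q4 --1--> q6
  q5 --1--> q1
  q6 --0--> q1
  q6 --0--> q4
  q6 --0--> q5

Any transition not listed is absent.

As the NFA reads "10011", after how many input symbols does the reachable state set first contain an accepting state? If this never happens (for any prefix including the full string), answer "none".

2

Start in {q0}.
Read '1': {q0} → {q0, q1, q6}.
Read '0': {q0, q1, q6} → {q1, q3, q4, q5}.
None of the earlier sets intersect F, but {q1, q3, q4, q5} does.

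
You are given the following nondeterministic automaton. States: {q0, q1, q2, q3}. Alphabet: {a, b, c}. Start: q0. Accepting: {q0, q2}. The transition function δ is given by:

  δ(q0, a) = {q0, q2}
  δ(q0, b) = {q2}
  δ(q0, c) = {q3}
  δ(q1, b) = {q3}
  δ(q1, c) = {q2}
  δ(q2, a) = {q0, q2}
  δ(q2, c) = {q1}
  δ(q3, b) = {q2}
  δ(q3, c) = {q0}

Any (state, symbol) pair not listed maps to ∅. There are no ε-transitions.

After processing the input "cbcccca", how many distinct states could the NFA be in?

2

Start in {q0}.
Read 'c': {q0} → {q3}.
Read 'b': {q3} → {q2}.
Read 'c': {q2} → {q1}.
Read 'c': {q1} → {q2}.
Read 'c': {q2} → {q1}.
Read 'c': {q1} → {q2}.
Read 'a': {q2} → {q0, q2}.
That set has 2 states.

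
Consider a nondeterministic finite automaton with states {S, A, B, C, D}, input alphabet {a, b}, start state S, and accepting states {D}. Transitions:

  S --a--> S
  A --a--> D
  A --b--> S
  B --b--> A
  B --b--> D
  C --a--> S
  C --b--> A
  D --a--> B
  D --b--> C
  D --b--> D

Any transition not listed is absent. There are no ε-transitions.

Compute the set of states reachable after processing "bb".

Start in {S}.
Read 'b': {S} → ∅.
The set is empty and remains empty for the remaining 1 symbol.

∅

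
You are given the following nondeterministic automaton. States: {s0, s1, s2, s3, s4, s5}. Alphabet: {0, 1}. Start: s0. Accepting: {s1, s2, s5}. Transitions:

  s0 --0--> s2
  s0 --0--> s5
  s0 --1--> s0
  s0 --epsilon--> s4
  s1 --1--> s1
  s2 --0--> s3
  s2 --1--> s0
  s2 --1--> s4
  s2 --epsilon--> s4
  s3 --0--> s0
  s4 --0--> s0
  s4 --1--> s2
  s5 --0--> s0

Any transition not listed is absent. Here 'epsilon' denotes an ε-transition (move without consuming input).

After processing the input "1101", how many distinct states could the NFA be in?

3

Start: ε-closure({s0}) = {s0, s4}.
Read '1': s0→{s0}, s4→{s2}; union {s0, s2}; ε-closure = {s0, s2, s4}.
Read '1': s0→{s0}, s2→{s0, s4}, s4→{s2}; now {s0, s2, s4}.
Read '0': s0→{s2, s5}, s2→{s3}, s4→{s0}; union {s0, s2, s3, s5}; ε-closure = {s0, s2, s3, s4, s5}.
Read '1': s0→{s0}, s2→{s0, s4}, s3→∅, s4→{s2}, s5→∅; now {s0, s2, s4}.
That set has 3 states.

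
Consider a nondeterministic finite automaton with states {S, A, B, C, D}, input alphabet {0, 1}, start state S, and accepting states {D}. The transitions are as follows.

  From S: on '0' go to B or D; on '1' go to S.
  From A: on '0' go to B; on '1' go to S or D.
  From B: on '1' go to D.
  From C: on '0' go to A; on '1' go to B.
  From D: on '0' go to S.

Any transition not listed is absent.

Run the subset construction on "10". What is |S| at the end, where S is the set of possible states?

2

Start in {S}.
Read '1': S→{S}; now {S}.
Read '0': S→{B, D}; now {B, D}.
That set has 2 states.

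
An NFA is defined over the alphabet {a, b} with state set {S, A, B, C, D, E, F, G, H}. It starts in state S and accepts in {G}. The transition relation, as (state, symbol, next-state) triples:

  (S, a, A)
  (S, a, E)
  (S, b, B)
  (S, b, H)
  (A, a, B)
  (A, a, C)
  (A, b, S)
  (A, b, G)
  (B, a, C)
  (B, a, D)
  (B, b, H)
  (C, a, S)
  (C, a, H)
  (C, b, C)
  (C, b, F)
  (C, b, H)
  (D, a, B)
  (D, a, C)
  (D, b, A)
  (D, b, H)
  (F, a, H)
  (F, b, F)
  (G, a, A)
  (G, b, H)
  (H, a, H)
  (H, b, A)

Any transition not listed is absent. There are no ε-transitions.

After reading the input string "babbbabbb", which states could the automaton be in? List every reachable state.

{S, A, B, C, F, G, H}

Start in {S}.
Read 'b': S→{B, H}; now {B, H}.
Read 'a': B→{C, D}, H→{H}; now {C, D, H}.
Read 'b': C→{C, F, H}, D→{A, H}, H→{A}; now {A, C, F, H}.
Read 'b': A→{S, G}, C→{C, F, H}, F→{F}, H→{A}; now {S, A, C, F, G, H}.
Read 'b': S→{B, H}, A→{S, G}, C→{C, F, H}, F→{F}, G→{H}, H→{A}; now {S, A, B, C, F, G, H}.
Read 'a': S→{A, E}, A→{B, C}, B→{C, D}, C→{S, H}, F→{H}, G→{A}, H→{H}; now {S, A, B, C, D, E, H}.
Read 'b': S→{B, H}, A→{S, G}, B→{H}, C→{C, F, H}, D→{A, H}, E→∅, H→{A}; now {S, A, B, C, F, G, H}.
Read 'b': S→{B, H}, A→{S, G}, B→{H}, C→{C, F, H}, F→{F}, G→{H}, H→{A}; now {S, A, B, C, F, G, H}.
Read 'b': S→{B, H}, A→{S, G}, B→{H}, C→{C, F, H}, F→{F}, G→{H}, H→{A}; now {S, A, B, C, F, G, H}.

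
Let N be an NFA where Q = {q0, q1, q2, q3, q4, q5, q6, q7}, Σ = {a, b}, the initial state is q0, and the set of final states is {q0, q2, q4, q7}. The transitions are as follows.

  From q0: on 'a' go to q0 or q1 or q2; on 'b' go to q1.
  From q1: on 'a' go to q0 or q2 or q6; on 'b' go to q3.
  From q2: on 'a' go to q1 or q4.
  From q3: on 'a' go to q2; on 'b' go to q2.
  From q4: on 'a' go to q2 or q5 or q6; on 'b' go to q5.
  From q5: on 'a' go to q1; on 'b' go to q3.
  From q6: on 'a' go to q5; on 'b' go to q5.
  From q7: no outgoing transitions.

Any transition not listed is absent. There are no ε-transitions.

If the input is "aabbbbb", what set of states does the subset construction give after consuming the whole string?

∅

Start in {q0}.
Read 'a': {q0} → {q0, q1, q2}.
Read 'a': {q0, q1, q2} → {q0, q1, q2, q4, q6}.
Read 'b': {q0, q1, q2, q4, q6} → {q1, q3, q5}.
Read 'b': {q1, q3, q5} → {q2, q3}.
Read 'b': {q2, q3} → {q2}.
Read 'b': {q2} → ∅.
The set is empty and remains empty for the remaining 1 symbol.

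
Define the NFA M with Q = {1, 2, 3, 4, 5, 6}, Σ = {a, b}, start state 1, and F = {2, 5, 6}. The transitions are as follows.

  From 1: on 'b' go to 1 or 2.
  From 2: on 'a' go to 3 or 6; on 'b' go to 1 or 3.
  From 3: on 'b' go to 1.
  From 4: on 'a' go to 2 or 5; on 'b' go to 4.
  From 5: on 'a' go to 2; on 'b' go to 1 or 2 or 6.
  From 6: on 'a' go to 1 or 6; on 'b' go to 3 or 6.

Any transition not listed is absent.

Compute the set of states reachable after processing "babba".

{1, 3, 6}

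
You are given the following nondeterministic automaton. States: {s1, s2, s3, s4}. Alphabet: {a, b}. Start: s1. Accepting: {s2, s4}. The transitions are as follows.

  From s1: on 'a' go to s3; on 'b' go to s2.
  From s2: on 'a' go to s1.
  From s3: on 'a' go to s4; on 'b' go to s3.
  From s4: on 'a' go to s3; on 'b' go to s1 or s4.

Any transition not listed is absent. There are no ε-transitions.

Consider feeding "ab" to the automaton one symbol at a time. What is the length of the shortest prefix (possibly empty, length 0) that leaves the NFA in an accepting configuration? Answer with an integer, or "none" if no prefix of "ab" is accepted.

none

Start in {s1}.
Read 'a': s1→{s3}; now {s3}.
Read 'b': s3→{s3}; now {s3}.
No reachable set along the way intersects F.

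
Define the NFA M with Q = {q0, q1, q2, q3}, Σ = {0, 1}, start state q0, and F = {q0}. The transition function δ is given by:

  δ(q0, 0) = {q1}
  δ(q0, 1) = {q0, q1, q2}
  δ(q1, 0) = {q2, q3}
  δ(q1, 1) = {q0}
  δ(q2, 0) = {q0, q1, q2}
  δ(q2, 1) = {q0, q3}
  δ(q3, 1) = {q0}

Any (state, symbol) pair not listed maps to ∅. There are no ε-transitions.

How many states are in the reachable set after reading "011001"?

4

Start in {q0}.
Read '0': q0→{q1}; now {q1}.
Read '1': q1→{q0}; now {q0}.
Read '1': q0→{q0, q1, q2}; now {q0, q1, q2}.
Read '0': q0→{q1}, q1→{q2, q3}, q2→{q0, q1, q2}; now {q0, q1, q2, q3}.
Read '0': q0→{q1}, q1→{q2, q3}, q2→{q0, q1, q2}, q3→∅; now {q0, q1, q2, q3}.
Read '1': q0→{q0, q1, q2}, q1→{q0}, q2→{q0, q3}, q3→{q0}; now {q0, q1, q2, q3}.
That set has 4 states.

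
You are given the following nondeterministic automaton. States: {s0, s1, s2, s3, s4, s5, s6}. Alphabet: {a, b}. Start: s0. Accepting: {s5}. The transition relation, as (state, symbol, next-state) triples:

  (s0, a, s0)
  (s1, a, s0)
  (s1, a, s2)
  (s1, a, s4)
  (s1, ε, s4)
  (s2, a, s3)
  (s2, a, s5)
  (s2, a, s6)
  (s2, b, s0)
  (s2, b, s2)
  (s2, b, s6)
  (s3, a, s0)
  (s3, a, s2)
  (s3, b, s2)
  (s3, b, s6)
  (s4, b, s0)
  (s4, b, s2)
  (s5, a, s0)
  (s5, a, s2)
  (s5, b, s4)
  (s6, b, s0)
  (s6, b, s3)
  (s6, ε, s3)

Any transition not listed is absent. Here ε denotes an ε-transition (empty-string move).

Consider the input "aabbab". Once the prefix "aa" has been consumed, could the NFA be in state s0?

Yes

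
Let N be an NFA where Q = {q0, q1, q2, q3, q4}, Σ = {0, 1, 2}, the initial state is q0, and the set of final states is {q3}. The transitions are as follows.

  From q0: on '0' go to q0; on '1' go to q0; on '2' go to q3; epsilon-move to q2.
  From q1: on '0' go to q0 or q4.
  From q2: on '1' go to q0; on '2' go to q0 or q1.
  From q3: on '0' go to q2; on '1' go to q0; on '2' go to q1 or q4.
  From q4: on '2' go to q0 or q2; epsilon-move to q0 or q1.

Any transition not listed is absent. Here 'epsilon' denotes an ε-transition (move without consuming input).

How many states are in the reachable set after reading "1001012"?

Start: ε-closure({q0}) = {q0, q2}.
Read '1': q0→{q0}, q2→{q0}; union {q0}; ε-closure = {q0, q2}.
Read '0': q0→{q0}, q2→∅; union {q0}; ε-closure = {q0, q2}.
Read '0': q0→{q0}, q2→∅; union {q0}; ε-closure = {q0, q2}.
Read '1': q0→{q0}, q2→{q0}; union {q0}; ε-closure = {q0, q2}.
Read '0': q0→{q0}, q2→∅; union {q0}; ε-closure = {q0, q2}.
Read '1': q0→{q0}, q2→{q0}; union {q0}; ε-closure = {q0, q2}.
Read '2': q0→{q3}, q2→{q0, q1}; union {q0, q1, q3}; ε-closure = {q0, q1, q2, q3}.
That set has 4 states.

4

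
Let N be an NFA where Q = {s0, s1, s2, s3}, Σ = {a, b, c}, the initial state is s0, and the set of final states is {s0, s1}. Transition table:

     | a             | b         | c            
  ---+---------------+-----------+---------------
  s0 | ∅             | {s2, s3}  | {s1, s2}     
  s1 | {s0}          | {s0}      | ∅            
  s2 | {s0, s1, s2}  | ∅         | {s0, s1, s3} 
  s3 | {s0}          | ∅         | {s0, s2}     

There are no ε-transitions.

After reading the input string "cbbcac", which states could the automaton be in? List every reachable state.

Start in {s0}.
Read 'c': {s0} → {s1, s2}.
Read 'b': {s1, s2} → {s0}.
Read 'b': {s0} → {s2, s3}.
Read 'c': {s2, s3} → {s0, s1, s2, s3}.
Read 'a': {s0, s1, s2, s3} → {s0, s1, s2}.
Read 'c': {s0, s1, s2} → {s0, s1, s2, s3}.

{s0, s1, s2, s3}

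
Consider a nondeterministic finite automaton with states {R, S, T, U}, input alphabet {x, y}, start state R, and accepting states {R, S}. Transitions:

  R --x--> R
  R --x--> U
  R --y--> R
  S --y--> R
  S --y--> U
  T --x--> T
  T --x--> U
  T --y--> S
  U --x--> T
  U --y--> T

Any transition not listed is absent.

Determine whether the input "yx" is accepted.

Start in {R}.
Read 'y': R→{R}; now {R}.
Read 'x': R→{R, U}; now {R, U}.
The final set {R, U} contains the accepting state R.

Yes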